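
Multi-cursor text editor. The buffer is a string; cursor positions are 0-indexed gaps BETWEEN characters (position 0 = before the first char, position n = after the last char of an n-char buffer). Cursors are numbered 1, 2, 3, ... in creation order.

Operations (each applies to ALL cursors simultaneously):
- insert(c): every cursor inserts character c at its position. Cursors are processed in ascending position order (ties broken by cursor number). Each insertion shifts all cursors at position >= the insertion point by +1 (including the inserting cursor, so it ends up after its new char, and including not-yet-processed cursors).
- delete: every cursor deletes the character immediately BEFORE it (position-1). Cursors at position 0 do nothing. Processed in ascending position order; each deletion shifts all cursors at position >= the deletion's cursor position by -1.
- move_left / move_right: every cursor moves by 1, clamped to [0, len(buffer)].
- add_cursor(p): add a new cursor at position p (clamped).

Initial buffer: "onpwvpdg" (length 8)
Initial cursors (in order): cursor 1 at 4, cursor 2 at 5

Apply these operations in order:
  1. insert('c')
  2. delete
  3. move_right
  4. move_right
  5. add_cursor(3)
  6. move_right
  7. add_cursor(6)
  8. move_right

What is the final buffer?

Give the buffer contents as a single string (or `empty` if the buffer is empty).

Answer: onpwvpdg

Derivation:
After op 1 (insert('c')): buffer="onpwcvcpdg" (len 10), cursors c1@5 c2@7, authorship ....1.2...
After op 2 (delete): buffer="onpwvpdg" (len 8), cursors c1@4 c2@5, authorship ........
After op 3 (move_right): buffer="onpwvpdg" (len 8), cursors c1@5 c2@6, authorship ........
After op 4 (move_right): buffer="onpwvpdg" (len 8), cursors c1@6 c2@7, authorship ........
After op 5 (add_cursor(3)): buffer="onpwvpdg" (len 8), cursors c3@3 c1@6 c2@7, authorship ........
After op 6 (move_right): buffer="onpwvpdg" (len 8), cursors c3@4 c1@7 c2@8, authorship ........
After op 7 (add_cursor(6)): buffer="onpwvpdg" (len 8), cursors c3@4 c4@6 c1@7 c2@8, authorship ........
After op 8 (move_right): buffer="onpwvpdg" (len 8), cursors c3@5 c4@7 c1@8 c2@8, authorship ........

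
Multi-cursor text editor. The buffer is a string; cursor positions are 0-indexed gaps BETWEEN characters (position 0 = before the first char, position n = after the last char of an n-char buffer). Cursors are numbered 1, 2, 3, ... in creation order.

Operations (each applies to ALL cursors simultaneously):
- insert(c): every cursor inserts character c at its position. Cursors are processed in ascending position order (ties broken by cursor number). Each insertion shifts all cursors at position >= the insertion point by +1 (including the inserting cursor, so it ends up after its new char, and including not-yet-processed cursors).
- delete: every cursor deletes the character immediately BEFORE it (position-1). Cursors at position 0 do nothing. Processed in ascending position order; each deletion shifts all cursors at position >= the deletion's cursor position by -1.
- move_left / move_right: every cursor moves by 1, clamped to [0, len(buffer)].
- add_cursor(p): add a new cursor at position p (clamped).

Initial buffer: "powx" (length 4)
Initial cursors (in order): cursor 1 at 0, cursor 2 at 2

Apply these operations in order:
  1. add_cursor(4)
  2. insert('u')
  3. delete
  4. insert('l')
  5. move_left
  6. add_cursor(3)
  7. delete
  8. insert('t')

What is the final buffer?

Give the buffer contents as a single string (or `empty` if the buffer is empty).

Answer: tlttlwtl

Derivation:
After op 1 (add_cursor(4)): buffer="powx" (len 4), cursors c1@0 c2@2 c3@4, authorship ....
After op 2 (insert('u')): buffer="upouwxu" (len 7), cursors c1@1 c2@4 c3@7, authorship 1..2..3
After op 3 (delete): buffer="powx" (len 4), cursors c1@0 c2@2 c3@4, authorship ....
After op 4 (insert('l')): buffer="lpolwxl" (len 7), cursors c1@1 c2@4 c3@7, authorship 1..2..3
After op 5 (move_left): buffer="lpolwxl" (len 7), cursors c1@0 c2@3 c3@6, authorship 1..2..3
After op 6 (add_cursor(3)): buffer="lpolwxl" (len 7), cursors c1@0 c2@3 c4@3 c3@6, authorship 1..2..3
After op 7 (delete): buffer="llwl" (len 4), cursors c1@0 c2@1 c4@1 c3@3, authorship 12.3
After op 8 (insert('t')): buffer="tlttlwtl" (len 8), cursors c1@1 c2@4 c4@4 c3@7, authorship 11242.33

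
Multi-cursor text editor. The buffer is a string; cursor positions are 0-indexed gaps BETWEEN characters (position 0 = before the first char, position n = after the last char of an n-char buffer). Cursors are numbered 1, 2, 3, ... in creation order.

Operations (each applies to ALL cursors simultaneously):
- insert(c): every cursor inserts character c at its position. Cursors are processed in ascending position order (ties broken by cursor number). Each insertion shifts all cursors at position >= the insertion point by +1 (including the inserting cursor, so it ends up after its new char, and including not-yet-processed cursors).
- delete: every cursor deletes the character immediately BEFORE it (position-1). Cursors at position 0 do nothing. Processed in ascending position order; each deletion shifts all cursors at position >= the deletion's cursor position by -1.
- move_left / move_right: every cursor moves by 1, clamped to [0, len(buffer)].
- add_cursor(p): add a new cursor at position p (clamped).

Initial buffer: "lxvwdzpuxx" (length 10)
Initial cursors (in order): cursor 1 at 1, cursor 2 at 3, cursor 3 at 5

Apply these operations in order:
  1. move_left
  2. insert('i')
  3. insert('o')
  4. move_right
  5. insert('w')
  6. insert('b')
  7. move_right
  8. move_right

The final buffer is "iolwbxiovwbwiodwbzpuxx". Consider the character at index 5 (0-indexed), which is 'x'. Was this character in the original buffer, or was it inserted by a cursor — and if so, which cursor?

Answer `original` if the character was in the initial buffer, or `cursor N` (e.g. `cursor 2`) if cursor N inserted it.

Answer: original

Derivation:
After op 1 (move_left): buffer="lxvwdzpuxx" (len 10), cursors c1@0 c2@2 c3@4, authorship ..........
After op 2 (insert('i')): buffer="ilxivwidzpuxx" (len 13), cursors c1@1 c2@4 c3@7, authorship 1..2..3......
After op 3 (insert('o')): buffer="iolxiovwiodzpuxx" (len 16), cursors c1@2 c2@6 c3@10, authorship 11..22..33......
After op 4 (move_right): buffer="iolxiovwiodzpuxx" (len 16), cursors c1@3 c2@7 c3@11, authorship 11..22..33......
After op 5 (insert('w')): buffer="iolwxiovwwiodwzpuxx" (len 19), cursors c1@4 c2@9 c3@14, authorship 11.1.22.2.33.3.....
After op 6 (insert('b')): buffer="iolwbxiovwbwiodwbzpuxx" (len 22), cursors c1@5 c2@11 c3@17, authorship 11.11.22.22.33.33.....
After op 7 (move_right): buffer="iolwbxiovwbwiodwbzpuxx" (len 22), cursors c1@6 c2@12 c3@18, authorship 11.11.22.22.33.33.....
After op 8 (move_right): buffer="iolwbxiovwbwiodwbzpuxx" (len 22), cursors c1@7 c2@13 c3@19, authorship 11.11.22.22.33.33.....
Authorship (.=original, N=cursor N): 1 1 . 1 1 . 2 2 . 2 2 . 3 3 . 3 3 . . . . .
Index 5: author = original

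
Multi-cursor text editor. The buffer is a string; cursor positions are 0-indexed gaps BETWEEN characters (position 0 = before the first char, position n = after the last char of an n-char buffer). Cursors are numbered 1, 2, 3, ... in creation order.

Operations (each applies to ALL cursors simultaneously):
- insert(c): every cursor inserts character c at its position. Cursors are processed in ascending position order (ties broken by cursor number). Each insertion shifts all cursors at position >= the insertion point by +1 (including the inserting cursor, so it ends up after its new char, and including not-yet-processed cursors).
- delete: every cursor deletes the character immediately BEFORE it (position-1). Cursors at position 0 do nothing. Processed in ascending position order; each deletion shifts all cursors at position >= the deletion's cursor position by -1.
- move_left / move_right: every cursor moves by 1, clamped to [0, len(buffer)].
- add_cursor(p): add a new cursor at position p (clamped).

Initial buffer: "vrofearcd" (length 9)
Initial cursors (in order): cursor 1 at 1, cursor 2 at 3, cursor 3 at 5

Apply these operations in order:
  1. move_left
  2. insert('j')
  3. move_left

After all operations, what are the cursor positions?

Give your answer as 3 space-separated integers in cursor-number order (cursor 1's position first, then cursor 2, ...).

After op 1 (move_left): buffer="vrofearcd" (len 9), cursors c1@0 c2@2 c3@4, authorship .........
After op 2 (insert('j')): buffer="jvrjofjearcd" (len 12), cursors c1@1 c2@4 c3@7, authorship 1..2..3.....
After op 3 (move_left): buffer="jvrjofjearcd" (len 12), cursors c1@0 c2@3 c3@6, authorship 1..2..3.....

Answer: 0 3 6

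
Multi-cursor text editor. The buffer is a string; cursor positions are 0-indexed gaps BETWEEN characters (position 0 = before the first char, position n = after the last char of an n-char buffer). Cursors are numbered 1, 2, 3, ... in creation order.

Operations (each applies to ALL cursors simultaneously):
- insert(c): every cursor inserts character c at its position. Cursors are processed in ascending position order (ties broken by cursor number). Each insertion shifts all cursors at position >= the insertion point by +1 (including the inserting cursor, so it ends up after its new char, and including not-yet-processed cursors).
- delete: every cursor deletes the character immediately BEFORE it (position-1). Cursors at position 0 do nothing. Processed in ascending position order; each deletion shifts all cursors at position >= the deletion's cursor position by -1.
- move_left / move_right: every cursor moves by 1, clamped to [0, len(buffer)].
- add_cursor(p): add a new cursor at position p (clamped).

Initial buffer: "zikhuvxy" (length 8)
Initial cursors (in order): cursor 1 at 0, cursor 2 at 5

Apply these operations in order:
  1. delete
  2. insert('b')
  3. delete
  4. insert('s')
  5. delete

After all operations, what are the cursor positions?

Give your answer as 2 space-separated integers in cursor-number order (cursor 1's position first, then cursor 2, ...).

After op 1 (delete): buffer="zikhvxy" (len 7), cursors c1@0 c2@4, authorship .......
After op 2 (insert('b')): buffer="bzikhbvxy" (len 9), cursors c1@1 c2@6, authorship 1....2...
After op 3 (delete): buffer="zikhvxy" (len 7), cursors c1@0 c2@4, authorship .......
After op 4 (insert('s')): buffer="szikhsvxy" (len 9), cursors c1@1 c2@6, authorship 1....2...
After op 5 (delete): buffer="zikhvxy" (len 7), cursors c1@0 c2@4, authorship .......

Answer: 0 4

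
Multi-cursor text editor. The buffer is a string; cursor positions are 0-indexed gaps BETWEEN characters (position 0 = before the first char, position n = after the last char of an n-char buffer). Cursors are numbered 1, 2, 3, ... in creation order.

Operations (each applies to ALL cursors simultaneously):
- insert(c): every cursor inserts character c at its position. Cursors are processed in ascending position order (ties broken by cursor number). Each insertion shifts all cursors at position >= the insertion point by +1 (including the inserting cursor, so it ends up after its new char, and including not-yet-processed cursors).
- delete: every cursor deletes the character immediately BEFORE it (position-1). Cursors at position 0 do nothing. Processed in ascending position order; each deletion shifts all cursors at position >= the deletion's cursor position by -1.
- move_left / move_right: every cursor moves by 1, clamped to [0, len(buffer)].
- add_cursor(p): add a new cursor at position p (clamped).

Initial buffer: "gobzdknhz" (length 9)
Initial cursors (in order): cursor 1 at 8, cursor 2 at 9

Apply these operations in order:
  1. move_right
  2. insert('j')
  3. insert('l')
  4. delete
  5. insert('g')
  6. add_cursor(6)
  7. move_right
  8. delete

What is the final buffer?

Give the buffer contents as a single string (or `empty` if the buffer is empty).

After op 1 (move_right): buffer="gobzdknhz" (len 9), cursors c1@9 c2@9, authorship .........
After op 2 (insert('j')): buffer="gobzdknhzjj" (len 11), cursors c1@11 c2@11, authorship .........12
After op 3 (insert('l')): buffer="gobzdknhzjjll" (len 13), cursors c1@13 c2@13, authorship .........1212
After op 4 (delete): buffer="gobzdknhzjj" (len 11), cursors c1@11 c2@11, authorship .........12
After op 5 (insert('g')): buffer="gobzdknhzjjgg" (len 13), cursors c1@13 c2@13, authorship .........1212
After op 6 (add_cursor(6)): buffer="gobzdknhzjjgg" (len 13), cursors c3@6 c1@13 c2@13, authorship .........1212
After op 7 (move_right): buffer="gobzdknhzjjgg" (len 13), cursors c3@7 c1@13 c2@13, authorship .........1212
After op 8 (delete): buffer="gobzdkhzjj" (len 10), cursors c3@6 c1@10 c2@10, authorship ........12

Answer: gobzdkhzjj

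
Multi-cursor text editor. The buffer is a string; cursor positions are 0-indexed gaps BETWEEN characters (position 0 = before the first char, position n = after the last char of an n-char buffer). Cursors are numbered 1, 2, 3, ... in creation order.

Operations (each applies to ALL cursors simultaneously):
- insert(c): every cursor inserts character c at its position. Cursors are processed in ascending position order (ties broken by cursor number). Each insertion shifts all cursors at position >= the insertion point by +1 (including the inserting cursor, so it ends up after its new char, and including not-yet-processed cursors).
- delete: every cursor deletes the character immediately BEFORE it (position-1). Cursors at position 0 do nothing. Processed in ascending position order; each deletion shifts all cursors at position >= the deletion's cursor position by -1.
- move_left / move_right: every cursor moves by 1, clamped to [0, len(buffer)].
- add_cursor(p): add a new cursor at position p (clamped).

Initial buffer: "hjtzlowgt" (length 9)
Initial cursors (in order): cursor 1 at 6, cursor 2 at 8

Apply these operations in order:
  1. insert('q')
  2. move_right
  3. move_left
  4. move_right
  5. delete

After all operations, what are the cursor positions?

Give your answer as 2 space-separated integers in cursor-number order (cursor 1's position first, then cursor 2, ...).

Answer: 7 9

Derivation:
After op 1 (insert('q')): buffer="hjtzloqwgqt" (len 11), cursors c1@7 c2@10, authorship ......1..2.
After op 2 (move_right): buffer="hjtzloqwgqt" (len 11), cursors c1@8 c2@11, authorship ......1..2.
After op 3 (move_left): buffer="hjtzloqwgqt" (len 11), cursors c1@7 c2@10, authorship ......1..2.
After op 4 (move_right): buffer="hjtzloqwgqt" (len 11), cursors c1@8 c2@11, authorship ......1..2.
After op 5 (delete): buffer="hjtzloqgq" (len 9), cursors c1@7 c2@9, authorship ......1.2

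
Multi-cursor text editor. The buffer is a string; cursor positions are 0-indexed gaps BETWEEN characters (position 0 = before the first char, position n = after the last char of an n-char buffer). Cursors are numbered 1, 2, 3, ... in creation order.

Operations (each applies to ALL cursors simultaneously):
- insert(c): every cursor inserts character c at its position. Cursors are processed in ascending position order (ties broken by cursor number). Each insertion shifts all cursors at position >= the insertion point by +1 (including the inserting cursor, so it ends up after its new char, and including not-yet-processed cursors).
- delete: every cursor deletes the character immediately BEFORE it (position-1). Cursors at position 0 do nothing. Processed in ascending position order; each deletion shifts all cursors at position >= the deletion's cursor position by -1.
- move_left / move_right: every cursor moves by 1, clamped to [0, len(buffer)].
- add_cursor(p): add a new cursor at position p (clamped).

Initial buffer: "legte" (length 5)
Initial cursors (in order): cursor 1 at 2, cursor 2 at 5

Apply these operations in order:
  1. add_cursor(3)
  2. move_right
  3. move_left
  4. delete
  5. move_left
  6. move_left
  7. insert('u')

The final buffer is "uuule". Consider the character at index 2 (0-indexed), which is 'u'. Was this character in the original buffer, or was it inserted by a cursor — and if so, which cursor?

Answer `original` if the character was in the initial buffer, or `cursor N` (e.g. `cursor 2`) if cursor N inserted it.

Answer: cursor 3

Derivation:
After op 1 (add_cursor(3)): buffer="legte" (len 5), cursors c1@2 c3@3 c2@5, authorship .....
After op 2 (move_right): buffer="legte" (len 5), cursors c1@3 c3@4 c2@5, authorship .....
After op 3 (move_left): buffer="legte" (len 5), cursors c1@2 c3@3 c2@4, authorship .....
After op 4 (delete): buffer="le" (len 2), cursors c1@1 c2@1 c3@1, authorship ..
After op 5 (move_left): buffer="le" (len 2), cursors c1@0 c2@0 c3@0, authorship ..
After op 6 (move_left): buffer="le" (len 2), cursors c1@0 c2@0 c3@0, authorship ..
After op 7 (insert('u')): buffer="uuule" (len 5), cursors c1@3 c2@3 c3@3, authorship 123..
Authorship (.=original, N=cursor N): 1 2 3 . .
Index 2: author = 3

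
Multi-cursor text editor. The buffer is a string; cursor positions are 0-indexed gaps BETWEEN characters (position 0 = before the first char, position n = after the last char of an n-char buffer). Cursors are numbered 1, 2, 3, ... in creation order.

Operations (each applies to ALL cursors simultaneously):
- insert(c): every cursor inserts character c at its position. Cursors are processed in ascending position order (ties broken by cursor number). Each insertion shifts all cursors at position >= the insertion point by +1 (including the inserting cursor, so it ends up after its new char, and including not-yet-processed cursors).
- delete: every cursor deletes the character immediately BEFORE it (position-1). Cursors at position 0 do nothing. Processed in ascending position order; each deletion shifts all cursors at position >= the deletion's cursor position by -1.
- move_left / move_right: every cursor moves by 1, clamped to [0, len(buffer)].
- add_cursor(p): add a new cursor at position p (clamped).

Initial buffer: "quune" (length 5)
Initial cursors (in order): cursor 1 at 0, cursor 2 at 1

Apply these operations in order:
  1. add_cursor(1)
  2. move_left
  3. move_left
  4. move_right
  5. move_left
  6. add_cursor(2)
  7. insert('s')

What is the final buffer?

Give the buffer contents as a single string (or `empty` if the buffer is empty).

Answer: sssqusune

Derivation:
After op 1 (add_cursor(1)): buffer="quune" (len 5), cursors c1@0 c2@1 c3@1, authorship .....
After op 2 (move_left): buffer="quune" (len 5), cursors c1@0 c2@0 c3@0, authorship .....
After op 3 (move_left): buffer="quune" (len 5), cursors c1@0 c2@0 c3@0, authorship .....
After op 4 (move_right): buffer="quune" (len 5), cursors c1@1 c2@1 c3@1, authorship .....
After op 5 (move_left): buffer="quune" (len 5), cursors c1@0 c2@0 c3@0, authorship .....
After op 6 (add_cursor(2)): buffer="quune" (len 5), cursors c1@0 c2@0 c3@0 c4@2, authorship .....
After op 7 (insert('s')): buffer="sssqusune" (len 9), cursors c1@3 c2@3 c3@3 c4@6, authorship 123..4...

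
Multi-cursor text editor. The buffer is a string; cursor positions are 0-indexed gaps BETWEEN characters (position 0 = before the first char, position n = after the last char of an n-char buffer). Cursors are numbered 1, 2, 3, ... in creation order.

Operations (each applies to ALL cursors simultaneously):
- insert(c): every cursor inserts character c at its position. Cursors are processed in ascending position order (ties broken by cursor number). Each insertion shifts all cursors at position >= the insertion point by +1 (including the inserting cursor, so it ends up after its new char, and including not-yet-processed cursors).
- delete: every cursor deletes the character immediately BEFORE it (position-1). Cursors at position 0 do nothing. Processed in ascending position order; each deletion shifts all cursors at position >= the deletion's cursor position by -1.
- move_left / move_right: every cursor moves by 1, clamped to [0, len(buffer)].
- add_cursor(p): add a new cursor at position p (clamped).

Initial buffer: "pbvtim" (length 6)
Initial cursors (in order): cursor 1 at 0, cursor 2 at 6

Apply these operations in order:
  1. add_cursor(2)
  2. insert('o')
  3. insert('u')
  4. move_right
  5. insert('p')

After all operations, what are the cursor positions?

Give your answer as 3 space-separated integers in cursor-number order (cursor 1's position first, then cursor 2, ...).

After op 1 (add_cursor(2)): buffer="pbvtim" (len 6), cursors c1@0 c3@2 c2@6, authorship ......
After op 2 (insert('o')): buffer="opbovtimo" (len 9), cursors c1@1 c3@4 c2@9, authorship 1..3....2
After op 3 (insert('u')): buffer="oupbouvtimou" (len 12), cursors c1@2 c3@6 c2@12, authorship 11..33....22
After op 4 (move_right): buffer="oupbouvtimou" (len 12), cursors c1@3 c3@7 c2@12, authorship 11..33....22
After op 5 (insert('p')): buffer="ouppbouvptimoup" (len 15), cursors c1@4 c3@9 c2@15, authorship 11.1.33.3...222

Answer: 4 15 9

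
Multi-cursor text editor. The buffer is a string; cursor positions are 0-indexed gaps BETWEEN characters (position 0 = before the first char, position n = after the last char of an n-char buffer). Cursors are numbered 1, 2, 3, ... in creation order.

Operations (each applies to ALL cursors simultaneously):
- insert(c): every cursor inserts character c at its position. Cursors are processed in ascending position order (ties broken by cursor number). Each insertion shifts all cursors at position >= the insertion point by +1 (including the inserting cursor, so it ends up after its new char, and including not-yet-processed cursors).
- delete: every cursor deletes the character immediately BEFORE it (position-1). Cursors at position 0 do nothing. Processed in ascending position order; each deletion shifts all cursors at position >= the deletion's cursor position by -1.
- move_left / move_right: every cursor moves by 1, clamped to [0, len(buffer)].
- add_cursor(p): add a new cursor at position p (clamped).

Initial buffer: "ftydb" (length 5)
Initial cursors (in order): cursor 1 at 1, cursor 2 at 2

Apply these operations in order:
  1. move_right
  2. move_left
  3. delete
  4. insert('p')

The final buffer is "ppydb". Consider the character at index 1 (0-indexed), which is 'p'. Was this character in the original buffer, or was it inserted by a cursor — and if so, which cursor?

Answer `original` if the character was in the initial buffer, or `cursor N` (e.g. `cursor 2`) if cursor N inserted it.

After op 1 (move_right): buffer="ftydb" (len 5), cursors c1@2 c2@3, authorship .....
After op 2 (move_left): buffer="ftydb" (len 5), cursors c1@1 c2@2, authorship .....
After op 3 (delete): buffer="ydb" (len 3), cursors c1@0 c2@0, authorship ...
After op 4 (insert('p')): buffer="ppydb" (len 5), cursors c1@2 c2@2, authorship 12...
Authorship (.=original, N=cursor N): 1 2 . . .
Index 1: author = 2

Answer: cursor 2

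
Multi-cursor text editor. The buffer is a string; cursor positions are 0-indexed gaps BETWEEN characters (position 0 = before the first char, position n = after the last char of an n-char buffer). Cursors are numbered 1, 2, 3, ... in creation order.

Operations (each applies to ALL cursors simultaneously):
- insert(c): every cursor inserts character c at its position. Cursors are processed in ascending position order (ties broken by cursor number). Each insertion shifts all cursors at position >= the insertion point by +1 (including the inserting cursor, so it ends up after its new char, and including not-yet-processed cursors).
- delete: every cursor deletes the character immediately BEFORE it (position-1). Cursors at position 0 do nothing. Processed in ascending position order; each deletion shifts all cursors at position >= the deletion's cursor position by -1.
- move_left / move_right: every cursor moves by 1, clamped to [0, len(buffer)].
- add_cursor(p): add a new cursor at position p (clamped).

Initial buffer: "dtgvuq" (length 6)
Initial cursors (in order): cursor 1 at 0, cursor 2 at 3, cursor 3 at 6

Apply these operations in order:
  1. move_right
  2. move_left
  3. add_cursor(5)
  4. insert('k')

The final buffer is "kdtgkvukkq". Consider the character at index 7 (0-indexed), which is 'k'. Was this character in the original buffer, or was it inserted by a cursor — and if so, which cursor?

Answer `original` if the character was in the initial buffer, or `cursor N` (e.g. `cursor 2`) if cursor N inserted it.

After op 1 (move_right): buffer="dtgvuq" (len 6), cursors c1@1 c2@4 c3@6, authorship ......
After op 2 (move_left): buffer="dtgvuq" (len 6), cursors c1@0 c2@3 c3@5, authorship ......
After op 3 (add_cursor(5)): buffer="dtgvuq" (len 6), cursors c1@0 c2@3 c3@5 c4@5, authorship ......
After op 4 (insert('k')): buffer="kdtgkvukkq" (len 10), cursors c1@1 c2@5 c3@9 c4@9, authorship 1...2..34.
Authorship (.=original, N=cursor N): 1 . . . 2 . . 3 4 .
Index 7: author = 3

Answer: cursor 3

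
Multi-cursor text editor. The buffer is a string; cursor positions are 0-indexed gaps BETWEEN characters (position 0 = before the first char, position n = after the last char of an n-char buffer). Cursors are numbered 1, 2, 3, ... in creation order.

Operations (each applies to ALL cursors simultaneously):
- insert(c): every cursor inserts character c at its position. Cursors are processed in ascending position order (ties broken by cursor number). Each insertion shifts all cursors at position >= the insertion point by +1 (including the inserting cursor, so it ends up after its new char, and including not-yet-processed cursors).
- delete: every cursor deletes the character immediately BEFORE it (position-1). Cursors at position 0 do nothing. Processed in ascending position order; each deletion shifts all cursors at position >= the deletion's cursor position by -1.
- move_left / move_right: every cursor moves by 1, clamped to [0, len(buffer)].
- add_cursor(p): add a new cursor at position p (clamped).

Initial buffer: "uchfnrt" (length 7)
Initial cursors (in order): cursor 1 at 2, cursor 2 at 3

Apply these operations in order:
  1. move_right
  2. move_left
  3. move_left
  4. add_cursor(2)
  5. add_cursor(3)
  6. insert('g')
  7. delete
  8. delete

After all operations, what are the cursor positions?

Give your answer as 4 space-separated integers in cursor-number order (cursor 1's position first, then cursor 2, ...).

Answer: 0 0 0 0

Derivation:
After op 1 (move_right): buffer="uchfnrt" (len 7), cursors c1@3 c2@4, authorship .......
After op 2 (move_left): buffer="uchfnrt" (len 7), cursors c1@2 c2@3, authorship .......
After op 3 (move_left): buffer="uchfnrt" (len 7), cursors c1@1 c2@2, authorship .......
After op 4 (add_cursor(2)): buffer="uchfnrt" (len 7), cursors c1@1 c2@2 c3@2, authorship .......
After op 5 (add_cursor(3)): buffer="uchfnrt" (len 7), cursors c1@1 c2@2 c3@2 c4@3, authorship .......
After op 6 (insert('g')): buffer="ugcgghgfnrt" (len 11), cursors c1@2 c2@5 c3@5 c4@7, authorship .1.23.4....
After op 7 (delete): buffer="uchfnrt" (len 7), cursors c1@1 c2@2 c3@2 c4@3, authorship .......
After op 8 (delete): buffer="fnrt" (len 4), cursors c1@0 c2@0 c3@0 c4@0, authorship ....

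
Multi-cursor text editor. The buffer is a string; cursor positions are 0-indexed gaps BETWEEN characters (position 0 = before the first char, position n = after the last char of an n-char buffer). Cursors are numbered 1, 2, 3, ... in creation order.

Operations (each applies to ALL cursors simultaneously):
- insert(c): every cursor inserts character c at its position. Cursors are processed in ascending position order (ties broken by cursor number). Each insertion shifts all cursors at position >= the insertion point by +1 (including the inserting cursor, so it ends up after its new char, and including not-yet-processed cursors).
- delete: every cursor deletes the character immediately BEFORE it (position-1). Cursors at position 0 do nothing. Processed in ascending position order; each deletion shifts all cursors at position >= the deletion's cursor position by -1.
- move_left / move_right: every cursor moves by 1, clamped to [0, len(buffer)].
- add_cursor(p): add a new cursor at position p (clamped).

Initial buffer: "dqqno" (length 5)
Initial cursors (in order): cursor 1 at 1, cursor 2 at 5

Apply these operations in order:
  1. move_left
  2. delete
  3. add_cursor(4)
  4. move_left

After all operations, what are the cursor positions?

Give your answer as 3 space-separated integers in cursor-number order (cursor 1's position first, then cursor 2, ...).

After op 1 (move_left): buffer="dqqno" (len 5), cursors c1@0 c2@4, authorship .....
After op 2 (delete): buffer="dqqo" (len 4), cursors c1@0 c2@3, authorship ....
After op 3 (add_cursor(4)): buffer="dqqo" (len 4), cursors c1@0 c2@3 c3@4, authorship ....
After op 4 (move_left): buffer="dqqo" (len 4), cursors c1@0 c2@2 c3@3, authorship ....

Answer: 0 2 3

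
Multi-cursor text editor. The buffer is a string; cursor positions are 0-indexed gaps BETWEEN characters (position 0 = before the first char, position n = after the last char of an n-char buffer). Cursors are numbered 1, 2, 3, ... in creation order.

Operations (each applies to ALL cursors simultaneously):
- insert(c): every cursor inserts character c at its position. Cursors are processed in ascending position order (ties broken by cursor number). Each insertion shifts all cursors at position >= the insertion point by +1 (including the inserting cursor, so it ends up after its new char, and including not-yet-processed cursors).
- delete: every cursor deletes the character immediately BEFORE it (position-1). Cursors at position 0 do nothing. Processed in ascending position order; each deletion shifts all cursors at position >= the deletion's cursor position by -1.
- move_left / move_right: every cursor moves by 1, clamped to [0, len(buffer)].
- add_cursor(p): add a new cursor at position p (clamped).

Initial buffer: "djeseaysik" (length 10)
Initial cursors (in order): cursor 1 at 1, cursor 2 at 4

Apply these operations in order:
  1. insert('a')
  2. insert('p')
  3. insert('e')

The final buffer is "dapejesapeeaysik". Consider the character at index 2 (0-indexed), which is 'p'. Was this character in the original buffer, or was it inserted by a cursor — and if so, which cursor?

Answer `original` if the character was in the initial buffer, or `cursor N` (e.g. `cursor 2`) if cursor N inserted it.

Answer: cursor 1

Derivation:
After op 1 (insert('a')): buffer="dajesaeaysik" (len 12), cursors c1@2 c2@6, authorship .1...2......
After op 2 (insert('p')): buffer="dapjesapeaysik" (len 14), cursors c1@3 c2@8, authorship .11...22......
After op 3 (insert('e')): buffer="dapejesapeeaysik" (len 16), cursors c1@4 c2@10, authorship .111...222......
Authorship (.=original, N=cursor N): . 1 1 1 . . . 2 2 2 . . . . . .
Index 2: author = 1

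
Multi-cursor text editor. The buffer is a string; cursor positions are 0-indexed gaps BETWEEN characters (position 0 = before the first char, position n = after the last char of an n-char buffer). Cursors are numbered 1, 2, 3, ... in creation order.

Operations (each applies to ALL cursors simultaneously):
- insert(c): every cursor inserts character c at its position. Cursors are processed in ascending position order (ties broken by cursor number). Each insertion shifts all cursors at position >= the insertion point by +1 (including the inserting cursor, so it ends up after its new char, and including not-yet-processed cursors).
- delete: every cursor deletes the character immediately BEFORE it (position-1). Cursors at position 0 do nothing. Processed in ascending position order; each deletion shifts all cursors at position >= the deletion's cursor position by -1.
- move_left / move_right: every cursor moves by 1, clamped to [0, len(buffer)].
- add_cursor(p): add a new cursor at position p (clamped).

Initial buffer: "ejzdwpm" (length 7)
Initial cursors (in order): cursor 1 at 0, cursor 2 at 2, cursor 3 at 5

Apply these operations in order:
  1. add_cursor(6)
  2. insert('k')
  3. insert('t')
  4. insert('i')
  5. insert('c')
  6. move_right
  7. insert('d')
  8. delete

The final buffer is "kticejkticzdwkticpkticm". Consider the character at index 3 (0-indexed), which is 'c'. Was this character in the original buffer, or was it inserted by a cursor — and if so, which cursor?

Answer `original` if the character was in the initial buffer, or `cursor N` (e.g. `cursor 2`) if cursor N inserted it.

Answer: cursor 1

Derivation:
After op 1 (add_cursor(6)): buffer="ejzdwpm" (len 7), cursors c1@0 c2@2 c3@5 c4@6, authorship .......
After op 2 (insert('k')): buffer="kejkzdwkpkm" (len 11), cursors c1@1 c2@4 c3@8 c4@10, authorship 1..2...3.4.
After op 3 (insert('t')): buffer="ktejktzdwktpktm" (len 15), cursors c1@2 c2@6 c3@11 c4@14, authorship 11..22...33.44.
After op 4 (insert('i')): buffer="ktiejktizdwktipktim" (len 19), cursors c1@3 c2@8 c3@14 c4@18, authorship 111..222...333.444.
After op 5 (insert('c')): buffer="kticejkticzdwkticpkticm" (len 23), cursors c1@4 c2@10 c3@17 c4@22, authorship 1111..2222...3333.4444.
After op 6 (move_right): buffer="kticejkticzdwkticpkticm" (len 23), cursors c1@5 c2@11 c3@18 c4@23, authorship 1111..2222...3333.4444.
After op 7 (insert('d')): buffer="kticedjkticzddwkticpdkticmd" (len 27), cursors c1@6 c2@13 c3@21 c4@27, authorship 1111.1.2222.2..3333.34444.4
After op 8 (delete): buffer="kticejkticzdwkticpkticm" (len 23), cursors c1@5 c2@11 c3@18 c4@23, authorship 1111..2222...3333.4444.
Authorship (.=original, N=cursor N): 1 1 1 1 . . 2 2 2 2 . . . 3 3 3 3 . 4 4 4 4 .
Index 3: author = 1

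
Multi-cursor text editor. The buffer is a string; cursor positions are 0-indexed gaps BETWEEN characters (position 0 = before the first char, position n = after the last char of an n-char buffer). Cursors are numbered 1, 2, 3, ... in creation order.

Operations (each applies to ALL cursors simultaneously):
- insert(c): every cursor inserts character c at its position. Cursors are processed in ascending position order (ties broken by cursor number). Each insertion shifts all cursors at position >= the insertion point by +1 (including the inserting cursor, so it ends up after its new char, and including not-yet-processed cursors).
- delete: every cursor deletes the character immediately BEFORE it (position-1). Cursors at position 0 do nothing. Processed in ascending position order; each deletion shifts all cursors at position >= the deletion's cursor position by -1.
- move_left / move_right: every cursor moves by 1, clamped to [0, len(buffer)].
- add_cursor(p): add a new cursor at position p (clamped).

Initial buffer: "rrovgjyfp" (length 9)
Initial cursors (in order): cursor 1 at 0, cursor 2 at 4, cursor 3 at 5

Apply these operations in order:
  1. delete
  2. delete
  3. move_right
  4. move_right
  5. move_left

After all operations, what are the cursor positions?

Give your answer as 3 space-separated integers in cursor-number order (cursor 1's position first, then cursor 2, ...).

Answer: 1 2 2

Derivation:
After op 1 (delete): buffer="rrojyfp" (len 7), cursors c1@0 c2@3 c3@3, authorship .......
After op 2 (delete): buffer="rjyfp" (len 5), cursors c1@0 c2@1 c3@1, authorship .....
After op 3 (move_right): buffer="rjyfp" (len 5), cursors c1@1 c2@2 c3@2, authorship .....
After op 4 (move_right): buffer="rjyfp" (len 5), cursors c1@2 c2@3 c3@3, authorship .....
After op 5 (move_left): buffer="rjyfp" (len 5), cursors c1@1 c2@2 c3@2, authorship .....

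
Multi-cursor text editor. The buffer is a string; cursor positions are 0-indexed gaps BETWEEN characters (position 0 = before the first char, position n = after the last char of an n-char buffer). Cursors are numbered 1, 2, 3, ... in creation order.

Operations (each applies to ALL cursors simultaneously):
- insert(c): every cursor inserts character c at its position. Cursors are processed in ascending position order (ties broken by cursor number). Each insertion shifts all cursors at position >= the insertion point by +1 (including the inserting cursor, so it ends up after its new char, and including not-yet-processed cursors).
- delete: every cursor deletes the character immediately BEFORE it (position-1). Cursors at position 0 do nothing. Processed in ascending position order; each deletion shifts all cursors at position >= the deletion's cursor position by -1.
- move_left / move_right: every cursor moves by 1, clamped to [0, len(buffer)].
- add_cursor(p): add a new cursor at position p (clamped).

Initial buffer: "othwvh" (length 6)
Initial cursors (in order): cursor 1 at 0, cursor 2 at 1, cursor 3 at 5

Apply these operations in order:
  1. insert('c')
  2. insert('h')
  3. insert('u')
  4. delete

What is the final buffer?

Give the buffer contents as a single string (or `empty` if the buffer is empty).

Answer: chochthwvchh

Derivation:
After op 1 (insert('c')): buffer="cocthwvch" (len 9), cursors c1@1 c2@3 c3@8, authorship 1.2....3.
After op 2 (insert('h')): buffer="chochthwvchh" (len 12), cursors c1@2 c2@5 c3@11, authorship 11.22....33.
After op 3 (insert('u')): buffer="chuochuthwvchuh" (len 15), cursors c1@3 c2@7 c3@14, authorship 111.222....333.
After op 4 (delete): buffer="chochthwvchh" (len 12), cursors c1@2 c2@5 c3@11, authorship 11.22....33.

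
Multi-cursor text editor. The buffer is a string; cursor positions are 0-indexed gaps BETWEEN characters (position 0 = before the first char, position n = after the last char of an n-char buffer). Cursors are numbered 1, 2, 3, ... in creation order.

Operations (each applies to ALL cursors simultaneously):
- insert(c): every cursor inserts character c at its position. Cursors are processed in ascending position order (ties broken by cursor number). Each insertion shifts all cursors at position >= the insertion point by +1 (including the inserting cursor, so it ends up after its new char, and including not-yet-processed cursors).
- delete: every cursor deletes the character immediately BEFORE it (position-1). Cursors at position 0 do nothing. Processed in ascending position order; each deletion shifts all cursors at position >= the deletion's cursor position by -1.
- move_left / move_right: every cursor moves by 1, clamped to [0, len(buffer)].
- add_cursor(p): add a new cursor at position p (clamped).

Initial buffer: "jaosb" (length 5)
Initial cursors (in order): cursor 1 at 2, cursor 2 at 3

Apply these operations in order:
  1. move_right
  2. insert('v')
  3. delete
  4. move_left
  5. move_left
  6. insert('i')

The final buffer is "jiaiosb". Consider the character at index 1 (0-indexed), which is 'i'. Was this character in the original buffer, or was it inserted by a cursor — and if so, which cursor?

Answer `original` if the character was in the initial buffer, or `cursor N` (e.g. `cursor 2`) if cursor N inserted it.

Answer: cursor 1

Derivation:
After op 1 (move_right): buffer="jaosb" (len 5), cursors c1@3 c2@4, authorship .....
After op 2 (insert('v')): buffer="jaovsvb" (len 7), cursors c1@4 c2@6, authorship ...1.2.
After op 3 (delete): buffer="jaosb" (len 5), cursors c1@3 c2@4, authorship .....
After op 4 (move_left): buffer="jaosb" (len 5), cursors c1@2 c2@3, authorship .....
After op 5 (move_left): buffer="jaosb" (len 5), cursors c1@1 c2@2, authorship .....
After op 6 (insert('i')): buffer="jiaiosb" (len 7), cursors c1@2 c2@4, authorship .1.2...
Authorship (.=original, N=cursor N): . 1 . 2 . . .
Index 1: author = 1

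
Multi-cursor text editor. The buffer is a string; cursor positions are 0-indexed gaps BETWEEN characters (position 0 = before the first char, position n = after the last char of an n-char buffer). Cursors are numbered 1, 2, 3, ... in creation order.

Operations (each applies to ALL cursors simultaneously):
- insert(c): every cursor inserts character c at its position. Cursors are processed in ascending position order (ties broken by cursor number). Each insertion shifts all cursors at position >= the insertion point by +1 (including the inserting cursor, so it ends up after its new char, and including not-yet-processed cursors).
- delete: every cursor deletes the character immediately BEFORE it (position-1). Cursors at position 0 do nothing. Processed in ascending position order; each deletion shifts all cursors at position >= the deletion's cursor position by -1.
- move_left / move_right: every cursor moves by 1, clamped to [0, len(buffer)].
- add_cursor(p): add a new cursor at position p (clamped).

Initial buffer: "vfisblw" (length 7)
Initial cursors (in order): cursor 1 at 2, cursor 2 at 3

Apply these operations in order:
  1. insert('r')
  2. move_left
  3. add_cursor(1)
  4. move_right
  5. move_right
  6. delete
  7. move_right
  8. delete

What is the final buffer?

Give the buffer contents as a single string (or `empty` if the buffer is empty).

Answer: vlw

Derivation:
After op 1 (insert('r')): buffer="vfrirsblw" (len 9), cursors c1@3 c2@5, authorship ..1.2....
After op 2 (move_left): buffer="vfrirsblw" (len 9), cursors c1@2 c2@4, authorship ..1.2....
After op 3 (add_cursor(1)): buffer="vfrirsblw" (len 9), cursors c3@1 c1@2 c2@4, authorship ..1.2....
After op 4 (move_right): buffer="vfrirsblw" (len 9), cursors c3@2 c1@3 c2@5, authorship ..1.2....
After op 5 (move_right): buffer="vfrirsblw" (len 9), cursors c3@3 c1@4 c2@6, authorship ..1.2....
After op 6 (delete): buffer="vfrblw" (len 6), cursors c1@2 c3@2 c2@3, authorship ..2...
After op 7 (move_right): buffer="vfrblw" (len 6), cursors c1@3 c3@3 c2@4, authorship ..2...
After op 8 (delete): buffer="vlw" (len 3), cursors c1@1 c2@1 c3@1, authorship ...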